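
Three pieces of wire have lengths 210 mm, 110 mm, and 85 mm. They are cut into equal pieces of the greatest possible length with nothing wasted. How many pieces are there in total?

Piece length = gcd(210, 110, 85).
210 = 2 × 3 × 5 × 7
110 = 2 × 5 × 11
85 = 5 × 17
gcd(210, 110, 85) = 5.
Total pieces = 210/5 + 110/5 + 85/5 = 42 + 22 + 17 = 81.

81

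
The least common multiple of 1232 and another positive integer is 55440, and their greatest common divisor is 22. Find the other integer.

990

gcd × lcm = product of the two integers, so the other integer is (22 × 55440) / 1232 = 990.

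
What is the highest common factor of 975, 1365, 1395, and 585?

15

975 = 3 × 5^2 × 13
1365 = 3 × 5 × 7 × 13
1395 = 3^2 × 5 × 31
585 = 3^2 × 5 × 13
gcd(975, 1365, 1395, 585) = 3 × 5 = 15.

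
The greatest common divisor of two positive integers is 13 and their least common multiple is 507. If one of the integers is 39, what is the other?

169

For two integers, gcd × lcm = product, so the other is (13 × 507) / 39 = 6591 / 39 = 169.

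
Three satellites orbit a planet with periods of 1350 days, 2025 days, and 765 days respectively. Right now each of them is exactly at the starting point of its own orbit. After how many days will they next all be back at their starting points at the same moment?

68850 days

They coincide at every common multiple of the periods; the first is the LCM.
1350 = 2 × 3^3 × 5^2
2025 = 3^4 × 5^2
765 = 3^2 × 5 × 17
LCM(1350, 2025, 765) = 2 × 3^4 × 5^2 × 17 = 68850.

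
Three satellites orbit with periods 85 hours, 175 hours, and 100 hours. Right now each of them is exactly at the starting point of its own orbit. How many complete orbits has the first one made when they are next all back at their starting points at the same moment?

140 orbits

They are all back at their starting positions together after one LCM of the periods.
85 = 5 × 17
175 = 5^2 × 7
100 = 2^2 × 5^2
LCM(85, 175, 100) = 2^2 × 5^2 × 7 × 17 = 11900.
Orbits for period 85: 11900 / 85 = 140.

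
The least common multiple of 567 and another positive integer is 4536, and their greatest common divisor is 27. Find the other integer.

216

gcd × lcm = product of the two integers, so the other integer is (27 × 4536) / 567 = 216.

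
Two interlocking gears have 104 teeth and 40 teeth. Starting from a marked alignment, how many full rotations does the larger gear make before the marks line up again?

5 rotations

They are all back at their starting positions together after one LCM of the periods.
104 = 2^3 × 13
40 = 2^3 × 5
LCM(104, 40) = 2^3 × 5 × 13 = 520.
Rotations for period 104: 520 / 104 = 5.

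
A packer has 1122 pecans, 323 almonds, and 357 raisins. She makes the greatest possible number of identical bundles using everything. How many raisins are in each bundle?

Number of bundles = gcd(1122, 323, 357).
1122 = 2 × 3 × 11 × 17
323 = 17 × 19
357 = 3 × 7 × 17
gcd(1122, 323, 357) = 17.
raisins per bundle = 357 / 17 = 21.

21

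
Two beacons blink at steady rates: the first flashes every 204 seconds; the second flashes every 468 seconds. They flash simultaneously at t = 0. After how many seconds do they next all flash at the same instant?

7956 seconds

They coincide at every common multiple of the periods; the first is the LCM.
204 = 2^2 × 3 × 17
468 = 2^2 × 3^2 × 13
LCM(204, 468) = 2^2 × 3^2 × 13 × 17 = 7956.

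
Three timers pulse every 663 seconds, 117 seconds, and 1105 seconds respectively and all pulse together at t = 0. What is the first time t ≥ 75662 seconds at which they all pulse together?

Joint pulses occur at multiples of LCM(663, 117, 1105).
663 = 3 × 13 × 17
117 = 3^2 × 13
1105 = 5 × 13 × 17
LCM(663, 117, 1105) = 3^2 × 5 × 13 × 17 = 9945.
Smallest multiple of 9945 that is ≥ 75662: ⌈75662/9945⌉ × 9945 = 8 × 9945 = 79560.

79560 seconds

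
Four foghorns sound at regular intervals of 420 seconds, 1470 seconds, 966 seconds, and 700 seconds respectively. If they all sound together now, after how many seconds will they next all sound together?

We need the least common multiple of the intervals.
420 = 2^2 × 3 × 5 × 7
1470 = 2 × 3 × 5 × 7^2
966 = 2 × 3 × 7 × 23
700 = 2^2 × 5^2 × 7
LCM(420, 1470, 966, 700) = 2^2 × 3 × 5^2 × 7^2 × 23 = 338100.

338100 seconds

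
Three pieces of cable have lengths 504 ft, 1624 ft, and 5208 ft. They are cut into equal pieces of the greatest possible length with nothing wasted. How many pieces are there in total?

Piece length = gcd(504, 1624, 5208).
504 = 2^3 × 3^2 × 7
1624 = 2^3 × 7 × 29
5208 = 2^3 × 3 × 7 × 31
gcd(504, 1624, 5208) = 2^3 × 7 = 56.
Total pieces = 504/56 + 1624/56 + 5208/56 = 9 + 29 + 93 = 131.

131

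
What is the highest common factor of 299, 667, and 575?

23

299 = 13 × 23
667 = 23 × 29
575 = 5^2 × 23
gcd(299, 667, 575) = 23.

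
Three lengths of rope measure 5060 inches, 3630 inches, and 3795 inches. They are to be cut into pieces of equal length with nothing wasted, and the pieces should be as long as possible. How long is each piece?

55 inches

The greatest length dividing all of 5060, 3630, and 3795 is their gcd.
5060 = 2^2 × 5 × 11 × 23
3630 = 2 × 3 × 5 × 11^2
3795 = 3 × 5 × 11 × 23
gcd(5060, 3630, 3795) = 5 × 11 = 55.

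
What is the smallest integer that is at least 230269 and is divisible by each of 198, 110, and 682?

The integer must be a common multiple of 198, 110, and 682, so a multiple of their LCM.
198 = 2 × 3^2 × 11
110 = 2 × 5 × 11
682 = 2 × 11 × 31
LCM(198, 110, 682) = 2 × 3^2 × 5 × 11 × 31 = 30690.
Smallest multiple of 30690 that is ≥ 230269: ⌈230269/30690⌉ × 30690 = 8 × 30690 = 245520.

245520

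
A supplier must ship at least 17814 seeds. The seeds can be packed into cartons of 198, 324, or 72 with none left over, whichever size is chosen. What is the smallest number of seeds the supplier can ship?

21384

The number of seeds must be a common multiple of 198, 324, and 72, so a multiple of their LCM.
198 = 2 × 3^2 × 11
324 = 2^2 × 3^4
72 = 2^3 × 3^2
LCM(198, 324, 72) = 2^3 × 3^4 × 11 = 7128.
Smallest multiple of 7128 that is ≥ 17814: ⌈17814/7128⌉ × 7128 = 3 × 7128 = 21384.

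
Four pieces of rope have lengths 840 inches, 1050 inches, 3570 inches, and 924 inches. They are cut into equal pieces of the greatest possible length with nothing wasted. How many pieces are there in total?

152

Piece length = gcd(840, 1050, 3570, 924).
840 = 2^3 × 3 × 5 × 7
1050 = 2 × 3 × 5^2 × 7
3570 = 2 × 3 × 5 × 7 × 17
924 = 2^2 × 3 × 7 × 11
gcd(840, 1050, 3570, 924) = 2 × 3 × 7 = 42.
Total pieces = 840/42 + 1050/42 + 3570/42 + 924/42 = 20 + 25 + 85 + 22 = 152.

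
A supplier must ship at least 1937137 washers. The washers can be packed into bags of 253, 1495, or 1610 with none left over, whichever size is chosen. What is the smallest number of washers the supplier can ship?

The number of washers must be a common multiple of 253, 1495, and 1610, so a multiple of their LCM.
253 = 11 × 23
1495 = 5 × 13 × 23
1610 = 2 × 5 × 7 × 23
LCM(253, 1495, 1610) = 2 × 5 × 7 × 11 × 13 × 23 = 230230.
Smallest multiple of 230230 that is ≥ 1937137: ⌈1937137/230230⌉ × 230230 = 9 × 230230 = 2072070.

2072070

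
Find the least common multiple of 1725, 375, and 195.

1725 = 3 × 5^2 × 23
375 = 3 × 5^3
195 = 3 × 5 × 13
LCM(1725, 375, 195) = 3 × 5^3 × 13 × 23 = 112125.

112125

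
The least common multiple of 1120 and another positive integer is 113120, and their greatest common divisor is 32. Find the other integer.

gcd × lcm = product of the two integers, so the other integer is (32 × 113120) / 1120 = 3232.

3232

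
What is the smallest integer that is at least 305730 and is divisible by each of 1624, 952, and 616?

607376

The integer must be a common multiple of 1624, 952, and 616, so a multiple of their LCM.
1624 = 2^3 × 7 × 29
952 = 2^3 × 7 × 17
616 = 2^3 × 7 × 11
LCM(1624, 952, 616) = 2^3 × 7 × 11 × 17 × 29 = 303688.
Smallest multiple of 303688 that is ≥ 305730: ⌈305730/303688⌉ × 303688 = 2 × 303688 = 607376.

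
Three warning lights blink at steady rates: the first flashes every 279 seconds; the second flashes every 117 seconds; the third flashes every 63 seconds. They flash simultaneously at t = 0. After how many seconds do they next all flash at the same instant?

25389 seconds

We need the least common multiple of the intervals.
279 = 3^2 × 31
117 = 3^2 × 13
63 = 3^2 × 7
LCM(279, 117, 63) = 3^2 × 7 × 13 × 31 = 25389.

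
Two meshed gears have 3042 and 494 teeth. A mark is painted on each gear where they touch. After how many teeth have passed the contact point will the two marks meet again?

We need the least common multiple of the intervals.
3042 = 2 × 3^2 × 13^2
494 = 2 × 13 × 19
LCM(3042, 494) = 2 × 3^2 × 13^2 × 19 = 57798.

57798 teeth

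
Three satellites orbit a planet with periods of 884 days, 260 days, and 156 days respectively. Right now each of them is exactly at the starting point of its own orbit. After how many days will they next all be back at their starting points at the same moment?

They coincide at every common multiple of the periods; the first is the LCM.
884 = 2^2 × 13 × 17
260 = 2^2 × 5 × 13
156 = 2^2 × 3 × 13
LCM(884, 260, 156) = 2^2 × 3 × 5 × 13 × 17 = 13260.

13260 days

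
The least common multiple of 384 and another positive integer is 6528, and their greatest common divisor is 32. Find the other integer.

gcd × lcm = product of the two integers, so the other integer is (32 × 6528) / 384 = 544.

544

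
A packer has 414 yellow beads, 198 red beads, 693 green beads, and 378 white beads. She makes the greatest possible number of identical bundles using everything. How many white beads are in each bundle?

42

Number of bundles = gcd(414, 198, 693, 378).
414 = 2 × 3^2 × 23
198 = 2 × 3^2 × 11
693 = 3^2 × 7 × 11
378 = 2 × 3^3 × 7
gcd(414, 198, 693, 378) = 3^2 = 9.
white beads per bundle = 378 / 9 = 42.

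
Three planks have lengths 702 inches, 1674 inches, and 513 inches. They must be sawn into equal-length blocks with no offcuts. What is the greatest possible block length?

27 inches

The block length must divide every plank, so the greatest is gcd(702, 1674, 513).
702 = 2 × 3^3 × 13
1674 = 2 × 3^3 × 31
513 = 3^3 × 19
gcd(702, 1674, 513) = 3^3 = 27.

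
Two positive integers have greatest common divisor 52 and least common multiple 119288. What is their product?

For any two positive integers, gcd × lcm = product = 52 × 119288 = 6202976.

6202976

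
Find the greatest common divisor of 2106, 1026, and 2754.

2106 = 2 × 3^4 × 13
1026 = 2 × 3^3 × 19
2754 = 2 × 3^4 × 17
gcd(2106, 1026, 2754) = 2 × 3^3 = 54.

54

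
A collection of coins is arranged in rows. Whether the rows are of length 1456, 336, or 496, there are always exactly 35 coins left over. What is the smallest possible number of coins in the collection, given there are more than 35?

135443

N − 35 must be a common multiple of 1456, 336, and 496.
1456 = 2^4 × 7 × 13
336 = 2^4 × 3 × 7
496 = 2^4 × 31
LCM(1456, 336, 496) = 2^4 × 3 × 7 × 13 × 31 = 135408.
Smallest N > 35 is LCM + 35 = 135408 + 35 = 135443.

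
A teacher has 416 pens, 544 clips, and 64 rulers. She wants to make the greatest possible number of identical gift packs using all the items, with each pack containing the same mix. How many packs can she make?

The pack count must divide each quantity, so the greatest is gcd(416, 544, 64).
416 = 2^5 × 13
544 = 2^5 × 17
64 = 2^6
gcd(416, 544, 64) = 2^5 = 32.

32 packs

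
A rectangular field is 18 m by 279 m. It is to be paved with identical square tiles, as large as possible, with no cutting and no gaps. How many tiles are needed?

62

Tile side = gcd(18, 279).
18 = 2 × 3^2
279 = 3^2 × 31
gcd(18, 279) = 3^2 = 9.
Tiles: (18/9) × (279/9) = 2 × 31 = 62.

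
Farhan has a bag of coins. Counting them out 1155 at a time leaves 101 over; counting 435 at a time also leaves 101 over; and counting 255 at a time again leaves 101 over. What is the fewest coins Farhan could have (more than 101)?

569516

N − 101 must be a common multiple of 1155, 435, and 255.
1155 = 3 × 5 × 7 × 11
435 = 3 × 5 × 29
255 = 3 × 5 × 17
LCM(1155, 435, 255) = 3 × 5 × 7 × 11 × 17 × 29 = 569415.
Smallest N > 101 is LCM + 101 = 569415 + 101 = 569516.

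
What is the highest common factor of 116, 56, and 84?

116 = 2^2 × 29
56 = 2^3 × 7
84 = 2^2 × 3 × 7
gcd(116, 56, 84) = 2^2 = 4.

4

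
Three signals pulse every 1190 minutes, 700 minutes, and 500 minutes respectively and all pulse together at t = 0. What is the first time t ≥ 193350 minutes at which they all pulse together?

Joint pulses occur at multiples of LCM(1190, 700, 500).
1190 = 2 × 5 × 7 × 17
700 = 2^2 × 5^2 × 7
500 = 2^2 × 5^3
LCM(1190, 700, 500) = 2^2 × 5^3 × 7 × 17 = 59500.
Smallest multiple of 59500 that is ≥ 193350: ⌈193350/59500⌉ × 59500 = 4 × 59500 = 238000.

238000 minutes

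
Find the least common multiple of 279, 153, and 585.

279 = 3^2 × 31
153 = 3^2 × 17
585 = 3^2 × 5 × 13
LCM(279, 153, 585) = 3^2 × 5 × 13 × 17 × 31 = 308295.

308295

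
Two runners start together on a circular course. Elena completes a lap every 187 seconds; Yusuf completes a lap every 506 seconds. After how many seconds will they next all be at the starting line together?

The first simultaneous occurrence is after LCM of the individual periods.
187 = 11 × 17
506 = 2 × 11 × 23
LCM(187, 506) = 2 × 11 × 17 × 23 = 8602.

8602 seconds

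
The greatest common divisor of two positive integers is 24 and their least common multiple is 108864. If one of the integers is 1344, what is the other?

For two integers, gcd × lcm = product, so the other is (24 × 108864) / 1344 = 2612736 / 1344 = 1944.

1944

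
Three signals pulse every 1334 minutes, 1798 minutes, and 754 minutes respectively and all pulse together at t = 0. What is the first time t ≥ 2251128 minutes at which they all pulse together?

Joint pulses occur at multiples of LCM(1334, 1798, 754).
1334 = 2 × 23 × 29
1798 = 2 × 29 × 31
754 = 2 × 13 × 29
LCM(1334, 1798, 754) = 2 × 13 × 23 × 29 × 31 = 537602.
Smallest multiple of 537602 that is ≥ 2251128: ⌈2251128/537602⌉ × 537602 = 5 × 537602 = 2688010.

2688010 minutes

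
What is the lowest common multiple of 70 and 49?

70 = 2 × 5 × 7
49 = 7^2
LCM(70, 49) = 2 × 5 × 7^2 = 490.

490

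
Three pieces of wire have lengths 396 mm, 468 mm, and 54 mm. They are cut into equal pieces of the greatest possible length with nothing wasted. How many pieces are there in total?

Piece length = gcd(396, 468, 54).
396 = 2^2 × 3^2 × 11
468 = 2^2 × 3^2 × 13
54 = 2 × 3^3
gcd(396, 468, 54) = 2 × 3^2 = 18.
Total pieces = 396/18 + 468/18 + 54/18 = 22 + 26 + 3 = 51.

51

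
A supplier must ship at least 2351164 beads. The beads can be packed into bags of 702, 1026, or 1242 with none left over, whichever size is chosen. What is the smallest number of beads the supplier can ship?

The number of beads must be a common multiple of 702, 1026, and 1242, so a multiple of their LCM.
702 = 2 × 3^3 × 13
1026 = 2 × 3^3 × 19
1242 = 2 × 3^3 × 23
LCM(702, 1026, 1242) = 2 × 3^3 × 13 × 19 × 23 = 306774.
Smallest multiple of 306774 that is ≥ 2351164: ⌈2351164/306774⌉ × 306774 = 8 × 306774 = 2454192.

2454192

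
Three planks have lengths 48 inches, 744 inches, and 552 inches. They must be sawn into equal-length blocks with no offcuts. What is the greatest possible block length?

The block length must divide every plank, so the greatest is gcd(48, 744, 552).
48 = 2^4 × 3
744 = 2^3 × 3 × 31
552 = 2^3 × 3 × 23
gcd(48, 744, 552) = 2^3 × 3 = 24.

24 inches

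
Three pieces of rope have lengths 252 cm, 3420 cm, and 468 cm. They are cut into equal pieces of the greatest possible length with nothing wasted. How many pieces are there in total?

Piece length = gcd(252, 3420, 468).
252 = 2^2 × 3^2 × 7
3420 = 2^2 × 3^2 × 5 × 19
468 = 2^2 × 3^2 × 13
gcd(252, 3420, 468) = 2^2 × 3^2 = 36.
Total pieces = 252/36 + 3420/36 + 468/36 = 7 + 95 + 13 = 115.

115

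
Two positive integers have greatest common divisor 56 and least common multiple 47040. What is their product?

2634240

For any two positive integers, gcd × lcm = product = 56 × 47040 = 2634240.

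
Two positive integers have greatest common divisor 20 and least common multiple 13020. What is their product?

For any two positive integers, gcd × lcm = product = 20 × 13020 = 260400.

260400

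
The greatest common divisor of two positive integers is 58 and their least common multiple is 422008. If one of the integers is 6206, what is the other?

3944

For two integers, gcd × lcm = product, so the other is (58 × 422008) / 6206 = 24476464 / 6206 = 3944.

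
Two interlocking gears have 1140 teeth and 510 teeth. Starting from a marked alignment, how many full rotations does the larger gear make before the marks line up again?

The first common completion time is the LCM of the periods.
1140 = 2^2 × 3 × 5 × 19
510 = 2 × 3 × 5 × 17
LCM(1140, 510) = 2^2 × 3 × 5 × 17 × 19 = 19380.
Rotations for period 1140: 19380 / 1140 = 17.

17 rotations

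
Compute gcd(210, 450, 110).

210 = 2 × 3 × 5 × 7
450 = 2 × 3^2 × 5^2
110 = 2 × 5 × 11
gcd(210, 450, 110) = 2 × 5 = 10.

10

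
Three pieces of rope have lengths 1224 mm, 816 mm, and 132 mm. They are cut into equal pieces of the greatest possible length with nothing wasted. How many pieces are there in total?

Piece length = gcd(1224, 816, 132).
1224 = 2^3 × 3^2 × 17
816 = 2^4 × 3 × 17
132 = 2^2 × 3 × 11
gcd(1224, 816, 132) = 2^2 × 3 = 12.
Total pieces = 1224/12 + 816/12 + 132/12 = 102 + 68 + 11 = 181.

181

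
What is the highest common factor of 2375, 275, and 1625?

25

2375 = 5^3 × 19
275 = 5^2 × 11
1625 = 5^3 × 13
gcd(2375, 275, 1625) = 5^2 = 25.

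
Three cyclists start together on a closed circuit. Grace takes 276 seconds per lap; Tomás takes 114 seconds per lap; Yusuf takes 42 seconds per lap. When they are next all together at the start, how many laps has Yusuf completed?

The first common completion time is the LCM of the periods.
276 = 2^2 × 3 × 23
114 = 2 × 3 × 19
42 = 2 × 3 × 7
LCM(276, 114, 42) = 2^2 × 3 × 7 × 19 × 23 = 36708.
Laps for period 42: 36708 / 42 = 874.

874 laps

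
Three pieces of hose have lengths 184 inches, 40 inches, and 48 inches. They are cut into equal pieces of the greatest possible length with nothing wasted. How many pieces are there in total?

34

Piece length = gcd(184, 40, 48).
184 = 2^3 × 23
40 = 2^3 × 5
48 = 2^4 × 3
gcd(184, 40, 48) = 2^3 = 8.
Total pieces = 184/8 + 40/8 + 48/8 = 23 + 5 + 6 = 34.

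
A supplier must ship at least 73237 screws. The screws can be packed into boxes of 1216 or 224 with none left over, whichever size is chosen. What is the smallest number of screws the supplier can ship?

76608

The number of screws must be a common multiple of 1216 and 224, so a multiple of their LCM.
1216 = 2^6 × 19
224 = 2^5 × 7
LCM(1216, 224) = 2^6 × 7 × 19 = 8512.
Smallest multiple of 8512 that is ≥ 73237: ⌈73237/8512⌉ × 8512 = 9 × 8512 = 76608.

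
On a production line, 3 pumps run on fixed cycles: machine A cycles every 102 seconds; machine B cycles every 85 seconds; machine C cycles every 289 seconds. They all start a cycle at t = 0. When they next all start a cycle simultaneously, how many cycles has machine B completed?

They are all back at their starting positions together after one LCM of the periods.
102 = 2 × 3 × 17
85 = 5 × 17
289 = 17^2
LCM(102, 85, 289) = 2 × 3 × 5 × 17^2 = 8670.
Cycles for period 85: 8670 / 85 = 102.

102 cycles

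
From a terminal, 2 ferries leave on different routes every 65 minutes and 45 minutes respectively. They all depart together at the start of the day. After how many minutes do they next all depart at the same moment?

585 minutes

They coincide at every common multiple of the periods; the first is the LCM.
65 = 5 × 13
45 = 3^2 × 5
LCM(65, 45) = 3^2 × 5 × 13 = 585.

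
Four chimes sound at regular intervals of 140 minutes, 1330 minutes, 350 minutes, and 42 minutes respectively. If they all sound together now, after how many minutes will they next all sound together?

39900 minutes

They coincide at every common multiple of the periods; the first is the LCM.
140 = 2^2 × 5 × 7
1330 = 2 × 5 × 7 × 19
350 = 2 × 5^2 × 7
42 = 2 × 3 × 7
LCM(140, 1330, 350, 42) = 2^2 × 3 × 5^2 × 7 × 19 = 39900.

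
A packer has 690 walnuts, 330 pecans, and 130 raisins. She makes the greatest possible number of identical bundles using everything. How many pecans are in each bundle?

Number of bundles = gcd(690, 330, 130).
690 = 2 × 3 × 5 × 23
330 = 2 × 3 × 5 × 11
130 = 2 × 5 × 13
gcd(690, 330, 130) = 2 × 5 = 10.
pecans per bundle = 330 / 10 = 33.

33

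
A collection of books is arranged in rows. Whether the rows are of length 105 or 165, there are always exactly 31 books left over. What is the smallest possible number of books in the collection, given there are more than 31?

1186

N − 31 must be a common multiple of 105 and 165.
105 = 3 × 5 × 7
165 = 3 × 5 × 11
LCM(105, 165) = 3 × 5 × 7 × 11 = 1155.
Smallest N > 31 is LCM + 31 = 1155 + 31 = 1186.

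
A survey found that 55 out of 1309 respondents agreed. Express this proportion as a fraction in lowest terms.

5/119

55 = 5 × 11
1309 = 7 × 11 × 17
gcd(55, 1309) = 11.
Divide numerator and denominator by 11: 55/1309 = 5/119.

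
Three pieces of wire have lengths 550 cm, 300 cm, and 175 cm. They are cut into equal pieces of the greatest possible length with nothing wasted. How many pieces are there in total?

41

Piece length = gcd(550, 300, 175).
550 = 2 × 5^2 × 11
300 = 2^2 × 3 × 5^2
175 = 5^2 × 7
gcd(550, 300, 175) = 5^2 = 25.
Total pieces = 550/25 + 300/25 + 175/25 = 22 + 12 + 7 = 41.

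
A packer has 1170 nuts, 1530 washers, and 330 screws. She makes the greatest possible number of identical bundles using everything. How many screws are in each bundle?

11

Number of bundles = gcd(1170, 1530, 330).
1170 = 2 × 3^2 × 5 × 13
1530 = 2 × 3^2 × 5 × 17
330 = 2 × 3 × 5 × 11
gcd(1170, 1530, 330) = 2 × 3 × 5 = 30.
screws per bundle = 330 / 30 = 11.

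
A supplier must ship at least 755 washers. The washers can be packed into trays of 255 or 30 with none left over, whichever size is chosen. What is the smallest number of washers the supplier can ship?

1020

The number of washers must be a common multiple of 255 and 30, so a multiple of their LCM.
255 = 3 × 5 × 17
30 = 2 × 3 × 5
LCM(255, 30) = 2 × 3 × 5 × 17 = 510.
Smallest multiple of 510 that is ≥ 755: ⌈755/510⌉ × 510 = 2 × 510 = 1020.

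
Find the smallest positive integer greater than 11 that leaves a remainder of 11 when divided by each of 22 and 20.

N − 11 must be a common multiple of 22 and 20.
22 = 2 × 11
20 = 2^2 × 5
LCM(22, 20) = 2^2 × 5 × 11 = 220.
Smallest N > 11 is LCM + 11 = 220 + 11 = 231.

231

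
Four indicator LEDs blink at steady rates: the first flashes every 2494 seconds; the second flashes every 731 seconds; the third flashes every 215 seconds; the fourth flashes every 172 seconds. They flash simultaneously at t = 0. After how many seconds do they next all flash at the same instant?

423980 seconds

The first simultaneous occurrence is after LCM of the individual periods.
2494 = 2 × 29 × 43
731 = 17 × 43
215 = 5 × 43
172 = 2^2 × 43
LCM(2494, 731, 215, 172) = 2^2 × 5 × 17 × 29 × 43 = 423980.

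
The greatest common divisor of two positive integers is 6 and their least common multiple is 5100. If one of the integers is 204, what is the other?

150

For two integers, gcd × lcm = product, so the other is (6 × 5100) / 204 = 30600 / 204 = 150.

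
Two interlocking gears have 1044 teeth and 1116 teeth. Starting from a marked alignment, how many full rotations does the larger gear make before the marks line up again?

All finish a whole number of cycles simultaneously at t = LCM of the periods.
1044 = 2^2 × 3^2 × 29
1116 = 2^2 × 3^2 × 31
LCM(1044, 1116) = 2^2 × 3^2 × 29 × 31 = 32364.
Rotations for period 1116: 32364 / 1116 = 29.

29 rotations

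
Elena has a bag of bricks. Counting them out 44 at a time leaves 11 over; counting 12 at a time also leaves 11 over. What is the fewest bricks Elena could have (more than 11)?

N − 11 must be a common multiple of 44 and 12.
44 = 2^2 × 11
12 = 2^2 × 3
LCM(44, 12) = 2^2 × 3 × 11 = 132.
Smallest N > 11 is LCM + 11 = 132 + 11 = 143.

143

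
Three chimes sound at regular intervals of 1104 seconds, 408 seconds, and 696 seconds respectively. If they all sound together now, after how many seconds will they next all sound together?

We need the least common multiple of the intervals.
1104 = 2^4 × 3 × 23
408 = 2^3 × 3 × 17
696 = 2^3 × 3 × 29
LCM(1104, 408, 696) = 2^4 × 3 × 17 × 23 × 29 = 544272.

544272 seconds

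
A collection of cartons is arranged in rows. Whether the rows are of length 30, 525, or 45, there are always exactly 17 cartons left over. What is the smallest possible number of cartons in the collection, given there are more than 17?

3167

N − 17 must be a common multiple of 30, 525, and 45.
30 = 2 × 3 × 5
525 = 3 × 5^2 × 7
45 = 3^2 × 5
LCM(30, 525, 45) = 2 × 3^2 × 5^2 × 7 = 3150.
Smallest N > 17 is LCM + 17 = 3150 + 17 = 3167.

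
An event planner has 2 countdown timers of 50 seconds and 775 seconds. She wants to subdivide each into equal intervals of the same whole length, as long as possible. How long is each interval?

25 seconds

By the Euclidean algorithm:
775 = 15 × 50 + 25
50 = 2 × 25 + 0
gcd(50, 775) = 25.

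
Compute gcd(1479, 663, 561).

51

1479 = 3 × 17 × 29
663 = 3 × 13 × 17
561 = 3 × 11 × 17
gcd(1479, 663, 561) = 3 × 17 = 51.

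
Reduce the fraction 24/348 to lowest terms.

24 = 2^3 × 3
348 = 2^2 × 3 × 29
gcd(24, 348) = 2^2 × 3 = 12.
Divide numerator and denominator by 12: 24/348 = 2/29.

2/29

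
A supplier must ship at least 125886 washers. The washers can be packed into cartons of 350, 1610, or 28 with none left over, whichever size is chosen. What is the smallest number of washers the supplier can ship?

The number of washers must be a common multiple of 350, 1610, and 28, so a multiple of their LCM.
350 = 2 × 5^2 × 7
1610 = 2 × 5 × 7 × 23
28 = 2^2 × 7
LCM(350, 1610, 28) = 2^2 × 5^2 × 7 × 23 = 16100.
Smallest multiple of 16100 that is ≥ 125886: ⌈125886/16100⌉ × 16100 = 8 × 16100 = 128800.

128800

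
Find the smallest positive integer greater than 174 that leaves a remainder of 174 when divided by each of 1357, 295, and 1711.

N − 174 must be a common multiple of 1357, 295, and 1711.
1357 = 23 × 59
295 = 5 × 59
1711 = 29 × 59
LCM(1357, 295, 1711) = 5 × 23 × 29 × 59 = 196765.
Smallest N > 174 is LCM + 174 = 196765 + 174 = 196939.

196939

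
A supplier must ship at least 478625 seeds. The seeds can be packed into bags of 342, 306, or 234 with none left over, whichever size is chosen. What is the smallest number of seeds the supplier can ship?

529074

The number of seeds must be a common multiple of 342, 306, and 234, so a multiple of their LCM.
342 = 2 × 3^2 × 19
306 = 2 × 3^2 × 17
234 = 2 × 3^2 × 13
LCM(342, 306, 234) = 2 × 3^2 × 13 × 17 × 19 = 75582.
Smallest multiple of 75582 that is ≥ 478625: ⌈478625/75582⌉ × 75582 = 7 × 75582 = 529074.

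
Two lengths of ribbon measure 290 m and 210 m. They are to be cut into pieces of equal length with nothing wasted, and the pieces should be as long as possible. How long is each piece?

By the Euclidean algorithm:
290 = 1 × 210 + 80
210 = 2 × 80 + 50
80 = 1 × 50 + 30
50 = 1 × 30 + 20
30 = 1 × 20 + 10
20 = 2 × 10 + 0
gcd(290, 210) = 10.

10 m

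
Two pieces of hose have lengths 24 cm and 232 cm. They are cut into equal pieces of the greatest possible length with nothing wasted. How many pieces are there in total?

Piece length = gcd(24, 232).
24 = 2^3 × 3
232 = 2^3 × 29
gcd(24, 232) = 2^3 = 8.
Total pieces = 24/8 + 232/8 = 3 + 29 = 32.

32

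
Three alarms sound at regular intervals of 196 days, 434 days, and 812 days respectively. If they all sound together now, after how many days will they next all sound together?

176204 days

The first simultaneous occurrence is after LCM of the individual periods.
196 = 2^2 × 7^2
434 = 2 × 7 × 31
812 = 2^2 × 7 × 29
LCM(196, 434, 812) = 2^2 × 7^2 × 29 × 31 = 176204.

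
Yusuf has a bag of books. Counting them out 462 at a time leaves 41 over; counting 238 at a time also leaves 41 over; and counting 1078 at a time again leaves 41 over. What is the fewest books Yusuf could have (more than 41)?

N − 41 must be a common multiple of 462, 238, and 1078.
462 = 2 × 3 × 7 × 11
238 = 2 × 7 × 17
1078 = 2 × 7^2 × 11
LCM(462, 238, 1078) = 2 × 3 × 7^2 × 11 × 17 = 54978.
Smallest N > 41 is LCM + 41 = 54978 + 41 = 55019.

55019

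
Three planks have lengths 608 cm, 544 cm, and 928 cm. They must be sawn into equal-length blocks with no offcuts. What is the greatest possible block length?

32 cm

The block length must divide every plank, so the greatest is gcd(608, 544, 928).
608 = 2^5 × 19
544 = 2^5 × 17
928 = 2^5 × 29
gcd(608, 544, 928) = 2^5 = 32.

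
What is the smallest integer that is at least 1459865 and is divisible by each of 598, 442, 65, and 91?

The integer must be a common multiple of 598, 442, 65, and 91, so a multiple of their LCM.
598 = 2 × 13 × 23
442 = 2 × 13 × 17
65 = 5 × 13
91 = 7 × 13
LCM(598, 442, 65, 91) = 2 × 5 × 7 × 13 × 17 × 23 = 355810.
Smallest multiple of 355810 that is ≥ 1459865: ⌈1459865/355810⌉ × 355810 = 5 × 355810 = 1779050.

1779050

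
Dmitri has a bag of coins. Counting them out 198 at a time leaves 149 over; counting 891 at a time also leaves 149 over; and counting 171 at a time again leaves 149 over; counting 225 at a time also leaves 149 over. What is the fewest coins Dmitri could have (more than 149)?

846599

N − 149 must be a common multiple of 198, 891, 171, and 225.
198 = 2 × 3^2 × 11
891 = 3^4 × 11
171 = 3^2 × 19
225 = 3^2 × 5^2
LCM(198, 891, 171, 225) = 2 × 3^4 × 5^2 × 11 × 19 = 846450.
Smallest N > 149 is LCM + 149 = 846450 + 149 = 846599.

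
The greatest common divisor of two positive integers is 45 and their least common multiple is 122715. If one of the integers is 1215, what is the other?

4545

For two integers, gcd × lcm = product, so the other is (45 × 122715) / 1215 = 5522175 / 1215 = 4545.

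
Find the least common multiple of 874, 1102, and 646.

430882

874 = 2 × 19 × 23
1102 = 2 × 19 × 29
646 = 2 × 17 × 19
LCM(874, 1102, 646) = 2 × 17 × 19 × 23 × 29 = 430882.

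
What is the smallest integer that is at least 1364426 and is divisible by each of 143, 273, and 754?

1393392

The integer must be a common multiple of 143, 273, and 754, so a multiple of their LCM.
143 = 11 × 13
273 = 3 × 7 × 13
754 = 2 × 13 × 29
LCM(143, 273, 754) = 2 × 3 × 7 × 11 × 13 × 29 = 174174.
Smallest multiple of 174174 that is ≥ 1364426: ⌈1364426/174174⌉ × 174174 = 8 × 174174 = 1393392.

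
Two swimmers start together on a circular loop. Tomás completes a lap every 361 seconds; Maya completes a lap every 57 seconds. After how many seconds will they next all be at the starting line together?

They coincide at every common multiple of the periods; the first is the LCM.
361 = 19^2
57 = 3 × 19
LCM(361, 57) = 3 × 19^2 = 1083.

1083 seconds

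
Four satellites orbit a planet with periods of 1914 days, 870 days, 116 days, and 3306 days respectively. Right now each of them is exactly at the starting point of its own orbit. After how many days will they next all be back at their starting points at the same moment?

They coincide at every common multiple of the periods; the first is the LCM.
1914 = 2 × 3 × 11 × 29
870 = 2 × 3 × 5 × 29
116 = 2^2 × 29
3306 = 2 × 3 × 19 × 29
LCM(1914, 870, 116, 3306) = 2^2 × 3 × 5 × 11 × 19 × 29 = 363660.

363660 days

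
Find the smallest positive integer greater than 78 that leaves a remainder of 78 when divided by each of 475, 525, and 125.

N − 78 must be a common multiple of 475, 525, and 125.
475 = 5^2 × 19
525 = 3 × 5^2 × 7
125 = 5^3
LCM(475, 525, 125) = 3 × 5^3 × 7 × 19 = 49875.
Smallest N > 78 is LCM + 78 = 49875 + 78 = 49953.

49953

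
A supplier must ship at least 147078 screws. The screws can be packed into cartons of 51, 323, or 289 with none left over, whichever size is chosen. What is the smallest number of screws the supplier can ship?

148257

The number of screws must be a common multiple of 51, 323, and 289, so a multiple of their LCM.
51 = 3 × 17
323 = 17 × 19
289 = 17^2
LCM(51, 323, 289) = 3 × 17^2 × 19 = 16473.
Smallest multiple of 16473 that is ≥ 147078: ⌈147078/16473⌉ × 16473 = 9 × 16473 = 148257.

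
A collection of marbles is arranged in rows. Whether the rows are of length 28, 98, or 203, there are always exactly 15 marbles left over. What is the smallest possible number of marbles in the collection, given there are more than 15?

5699

N − 15 must be a common multiple of 28, 98, and 203.
28 = 2^2 × 7
98 = 2 × 7^2
203 = 7 × 29
LCM(28, 98, 203) = 2^2 × 7^2 × 29 = 5684.
Smallest N > 15 is LCM + 15 = 5684 + 15 = 5699.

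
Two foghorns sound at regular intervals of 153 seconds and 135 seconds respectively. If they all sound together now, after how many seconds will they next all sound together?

2295 seconds

They coincide at every common multiple of the periods; the first is the LCM.
153 = 3^2 × 17
135 = 3^3 × 5
LCM(153, 135) = 3^3 × 5 × 17 = 2295.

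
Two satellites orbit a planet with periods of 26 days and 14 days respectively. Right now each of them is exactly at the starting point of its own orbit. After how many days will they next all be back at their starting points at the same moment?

182 days

We need the least common multiple of the intervals.
26 = 2 × 13
14 = 2 × 7
LCM(26, 14) = 2 × 7 × 13 = 182.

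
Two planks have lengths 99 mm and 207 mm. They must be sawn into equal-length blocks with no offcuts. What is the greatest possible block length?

The block length must divide every plank, so the greatest is gcd(99, 207).
99 = 3^2 × 11
207 = 3^2 × 23
gcd(99, 207) = 3^2 = 9.

9 mm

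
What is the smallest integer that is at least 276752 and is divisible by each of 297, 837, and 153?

313038

The integer must be a common multiple of 297, 837, and 153, so a multiple of their LCM.
297 = 3^3 × 11
837 = 3^3 × 31
153 = 3^2 × 17
LCM(297, 837, 153) = 3^3 × 11 × 17 × 31 = 156519.
Smallest multiple of 156519 that is ≥ 276752: ⌈276752/156519⌉ × 156519 = 2 × 156519 = 313038.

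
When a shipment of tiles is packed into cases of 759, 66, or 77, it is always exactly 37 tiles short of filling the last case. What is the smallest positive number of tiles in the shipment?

10589

Being 37 short of a full case of size k means N ≡ −37 (mod k), i.e. N + 37 is a multiple of each size.
759 = 3 × 11 × 23
66 = 2 × 3 × 11
77 = 7 × 11
LCM(759, 66, 77) = 2 × 3 × 7 × 11 × 23 = 10626.
Smallest positive N is 10626 − 37 = 10589.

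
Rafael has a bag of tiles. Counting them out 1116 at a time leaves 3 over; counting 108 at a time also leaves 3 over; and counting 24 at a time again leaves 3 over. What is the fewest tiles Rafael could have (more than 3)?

6699

N − 3 must be a common multiple of 1116, 108, and 24.
1116 = 2^2 × 3^2 × 31
108 = 2^2 × 3^3
24 = 2^3 × 3
LCM(1116, 108, 24) = 2^3 × 3^3 × 31 = 6696.
Smallest N > 3 is LCM + 3 = 6696 + 3 = 6699.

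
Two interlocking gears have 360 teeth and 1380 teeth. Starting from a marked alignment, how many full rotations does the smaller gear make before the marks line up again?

They are all back at their starting positions together after one LCM of the periods.
360 = 2^3 × 3^2 × 5
1380 = 2^2 × 3 × 5 × 23
LCM(360, 1380) = 2^3 × 3^2 × 5 × 23 = 8280.
Rotations for period 360: 8280 / 360 = 23.

23 rotations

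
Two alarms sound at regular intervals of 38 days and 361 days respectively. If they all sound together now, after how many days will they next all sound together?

722 days

The first simultaneous occurrence is after LCM of the individual periods.
38 = 2 × 19
361 = 19^2
LCM(38, 361) = 2 × 19^2 = 722.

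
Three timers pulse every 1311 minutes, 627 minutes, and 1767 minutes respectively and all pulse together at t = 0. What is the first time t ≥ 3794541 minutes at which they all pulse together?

4023459 minutes

Joint pulses occur at multiples of LCM(1311, 627, 1767).
1311 = 3 × 19 × 23
627 = 3 × 11 × 19
1767 = 3 × 19 × 31
LCM(1311, 627, 1767) = 3 × 11 × 19 × 23 × 31 = 447051.
Smallest multiple of 447051 that is ≥ 3794541: ⌈3794541/447051⌉ × 447051 = 9 × 447051 = 4023459.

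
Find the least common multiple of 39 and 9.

117

39 = 3 × 13
9 = 3^2
LCM(39, 9) = 3^2 × 13 = 117.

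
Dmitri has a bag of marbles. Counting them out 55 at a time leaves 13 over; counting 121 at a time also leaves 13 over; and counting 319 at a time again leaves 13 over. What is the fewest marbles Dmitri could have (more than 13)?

N − 13 must be a common multiple of 55, 121, and 319.
55 = 5 × 11
121 = 11^2
319 = 11 × 29
LCM(55, 121, 319) = 5 × 11^2 × 29 = 17545.
Smallest N > 13 is LCM + 13 = 17545 + 13 = 17558.

17558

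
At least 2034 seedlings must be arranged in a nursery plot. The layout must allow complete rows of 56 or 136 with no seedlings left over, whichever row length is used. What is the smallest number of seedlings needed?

2856

The number of seedlings must be a common multiple of 56 and 136, so a multiple of their LCM.
56 = 2^3 × 7
136 = 2^3 × 17
LCM(56, 136) = 2^3 × 7 × 17 = 952.
Smallest multiple of 952 that is ≥ 2034: ⌈2034/952⌉ × 952 = 3 × 952 = 2856.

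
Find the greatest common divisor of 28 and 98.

28 = 2^2 × 7
98 = 2 × 7^2
gcd(28, 98) = 2 × 7 = 14.

14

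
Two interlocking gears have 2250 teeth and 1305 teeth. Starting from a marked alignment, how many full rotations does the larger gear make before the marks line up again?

29 rotations

The first common completion time is the LCM of the periods.
2250 = 2 × 3^2 × 5^3
1305 = 3^2 × 5 × 29
LCM(2250, 1305) = 2 × 3^2 × 5^3 × 29 = 65250.
Rotations for period 2250: 65250 / 2250 = 29.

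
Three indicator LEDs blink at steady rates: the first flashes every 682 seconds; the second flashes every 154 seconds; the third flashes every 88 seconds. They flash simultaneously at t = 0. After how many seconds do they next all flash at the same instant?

19096 seconds

They coincide at every common multiple of the periods; the first is the LCM.
682 = 2 × 11 × 31
154 = 2 × 7 × 11
88 = 2^3 × 11
LCM(682, 154, 88) = 2^3 × 7 × 11 × 31 = 19096.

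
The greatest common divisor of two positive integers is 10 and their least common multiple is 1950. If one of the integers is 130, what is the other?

For two integers, gcd × lcm = product, so the other is (10 × 1950) / 130 = 19500 / 130 = 150.

150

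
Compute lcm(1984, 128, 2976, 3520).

654720

1984 = 2^6 × 31
128 = 2^7
2976 = 2^5 × 3 × 31
3520 = 2^6 × 5 × 11
LCM(1984, 128, 2976, 3520) = 2^7 × 3 × 5 × 11 × 31 = 654720.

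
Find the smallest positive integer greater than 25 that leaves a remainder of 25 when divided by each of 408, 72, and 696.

35521

N − 25 must be a common multiple of 408, 72, and 696.
408 = 2^3 × 3 × 17
72 = 2^3 × 3^2
696 = 2^3 × 3 × 29
LCM(408, 72, 696) = 2^3 × 3^2 × 17 × 29 = 35496.
Smallest N > 25 is LCM + 25 = 35496 + 25 = 35521.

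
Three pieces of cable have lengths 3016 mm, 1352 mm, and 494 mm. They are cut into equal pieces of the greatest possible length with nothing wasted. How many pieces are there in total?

Piece length = gcd(3016, 1352, 494).
3016 = 2^3 × 13 × 29
1352 = 2^3 × 13^2
494 = 2 × 13 × 19
gcd(3016, 1352, 494) = 2 × 13 = 26.
Total pieces = 3016/26 + 1352/26 + 494/26 = 116 + 52 + 19 = 187.

187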